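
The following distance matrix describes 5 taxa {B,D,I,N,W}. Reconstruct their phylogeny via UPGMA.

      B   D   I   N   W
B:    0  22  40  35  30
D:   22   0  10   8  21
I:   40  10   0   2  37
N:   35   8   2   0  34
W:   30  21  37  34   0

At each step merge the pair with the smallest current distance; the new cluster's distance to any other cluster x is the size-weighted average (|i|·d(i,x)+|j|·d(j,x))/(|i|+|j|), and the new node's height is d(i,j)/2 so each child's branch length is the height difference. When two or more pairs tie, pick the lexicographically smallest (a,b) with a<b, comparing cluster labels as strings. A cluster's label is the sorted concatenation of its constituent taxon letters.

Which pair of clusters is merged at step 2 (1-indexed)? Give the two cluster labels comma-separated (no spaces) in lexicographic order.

iteration 1: select I,N (d=2); attach at lengths (1, 1); label the merged cluster IN
  updated: d(B,IN)=75/2, d(D,IN)=9, d(IN,W)=71/2
iteration 2: select D,IN (d=9); attach at lengths (9/2, 7/2); label the merged cluster DIN
  updated: d(B,DIN)=97/3, d(DIN,W)=92/3
iteration 3: select B,W (d=30); attach at lengths (15, 15); label the merged cluster BW
  updated: d(BW,DIN)=63/2
iteration 4: select BW,DIN (d=63/2); attach at lengths (3/4, 45/4); label the merged cluster BDINW
final tree: ((B:15,W:15):3/4,(D:9/2,(I:1,N:1):7/2):45/4)
total length: 52

D,IN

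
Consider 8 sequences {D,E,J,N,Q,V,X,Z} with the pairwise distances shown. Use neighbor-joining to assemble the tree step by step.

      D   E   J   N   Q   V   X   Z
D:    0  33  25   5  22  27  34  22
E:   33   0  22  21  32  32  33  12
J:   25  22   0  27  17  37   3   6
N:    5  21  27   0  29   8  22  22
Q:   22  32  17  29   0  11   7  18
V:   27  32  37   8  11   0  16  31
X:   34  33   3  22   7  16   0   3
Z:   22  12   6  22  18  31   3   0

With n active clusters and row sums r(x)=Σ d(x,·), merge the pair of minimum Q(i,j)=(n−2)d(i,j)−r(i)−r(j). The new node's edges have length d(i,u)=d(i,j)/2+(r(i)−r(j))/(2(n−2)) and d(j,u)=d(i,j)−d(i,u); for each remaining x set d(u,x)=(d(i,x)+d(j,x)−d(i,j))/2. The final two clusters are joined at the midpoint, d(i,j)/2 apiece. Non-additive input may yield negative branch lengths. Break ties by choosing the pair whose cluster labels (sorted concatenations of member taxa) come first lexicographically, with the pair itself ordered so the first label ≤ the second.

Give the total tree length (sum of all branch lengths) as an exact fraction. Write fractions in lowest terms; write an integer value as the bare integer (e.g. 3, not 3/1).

937/16

1. join D+N (d=5, Q=-272) ⇒ DN; edges |D|=16/3, |N|=-1/3
  updated: d(DN,E)=49/2, d(DN,J)=47/2, d(DN,Q)=23, d(DN,V)=15, d(DN,X)=51/2, d(DN,Z)=39/2
2. join DN+V (d=15, Q=-198) ⇒ DNV; edges |DN|=32/5, |V|=43/5
  updated: d(DNV,E)=83/4, d(DNV,J)=91/4, d(DNV,Q)=19/2, d(DNV,X)=53/4, d(DNV,Z)=71/4
3. join DNV+Q (d=19/2, Q=-259/2) ⇒ DNQV; edges |DNV|=77/16, |Q|=75/16
  updated: d(DNQV,E)=173/8, d(DNQV,J)=121/8, d(DNQV,X)=43/8, d(DNQV,Z)=105/8
4. join E+Z (d=12, Q=-347/4) ⇒ EZ; edges |E|=181/12, |Z|=-37/12
  updated: d(DNQV,EZ)=91/8, d(EZ,J)=8, d(EZ,X)=12
5. join DNQV+X (d=43/8, Q=-83/2) ⇒ DNQVX; edges |DNQV|=89/16, |X|=-3/16
  updated: d(DNQVX,EZ)=9, d(DNQVX,J)=51/8
6. join DNQVX+EZ (d=9, Q=-187/8) ⇒ DENQVXZ; edges |DNQVX|=59/16, |EZ|=85/16
  updated: d(DENQVXZ,J)=43/16
7. join DENQVXZ+J (d=43/16) ⇒ DEJNQVXZ; edges |DENQVXZ|=43/32, |J|=43/32
final tree: ((((((D:16/3,N:-1/3):32/5,V:43/5):77/16,Q:75/16):89/16,X:-3/16):59/16,(E:181/12,Z:-37/12):85/16):43/32,J:43/32)
total length: 937/16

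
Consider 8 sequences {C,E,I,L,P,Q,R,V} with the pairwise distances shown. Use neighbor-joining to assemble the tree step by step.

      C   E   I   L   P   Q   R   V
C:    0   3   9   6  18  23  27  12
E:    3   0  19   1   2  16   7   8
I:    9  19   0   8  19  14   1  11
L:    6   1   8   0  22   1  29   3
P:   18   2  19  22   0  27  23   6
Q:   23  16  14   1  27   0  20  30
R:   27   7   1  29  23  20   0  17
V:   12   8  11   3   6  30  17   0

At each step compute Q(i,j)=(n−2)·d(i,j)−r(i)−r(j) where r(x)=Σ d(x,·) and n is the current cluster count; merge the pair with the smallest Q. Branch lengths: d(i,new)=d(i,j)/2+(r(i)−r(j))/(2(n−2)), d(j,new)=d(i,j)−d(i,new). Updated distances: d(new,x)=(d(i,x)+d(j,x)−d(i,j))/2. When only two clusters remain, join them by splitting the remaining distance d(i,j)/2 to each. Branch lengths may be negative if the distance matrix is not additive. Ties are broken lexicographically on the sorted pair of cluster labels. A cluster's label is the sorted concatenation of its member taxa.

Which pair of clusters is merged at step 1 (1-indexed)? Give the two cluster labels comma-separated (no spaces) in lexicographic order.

I,R

1. join I+R (d=1, Q=-199) ⇒ IR; edges |I|=-37/12, |R|=49/12
  updated: d(C,IR)=35/2, d(E,IR)=25/2, d(IR,L)=18, d(IR,P)=41/2, d(IR,Q)=33/2, d(IR,V)=27/2
2. join L+Q (d=1, Q=-319/2) ⇒ LQ; edges |L|=-23/4, |Q|=27/4
  updated: d(C,LQ)=14, d(E,LQ)=8, d(IR,LQ)=67/4, d(LQ,P)=24, d(LQ,V)=16
3. join P+V (d=6, Q=-102) ⇒ PV; edges |P|=39/8, |V|=9/8
  updated: d(C,PV)=12, d(E,PV)=2, d(IR,PV)=14, d(LQ,PV)=17
4. join IR+LQ (d=67/4, Q=-265/4) ⇒ ILQR; edges |IR|=221/24, |LQ|=181/24
  updated: d(C,ILQR)=59/8, d(E,ILQR)=15/8, d(ILQR,PV)=57/8
5. join C+ILQR (d=59/8, Q=-24) ⇒ CILQR; edges |C|=83/16, |ILQR|=35/16
  updated: d(CILQR,E)=-5/4, d(CILQR,PV)=47/8
6. join CILQR+E (d=-5/4, Q=-53/8) ⇒ CEILQR; edges |CILQR|=21/16, |E|=-41/16
  updated: d(CEILQR,PV)=73/16
7. join CEILQR+PV (d=73/16) ⇒ CEILPQRV; edges |CEILQR|=73/32, |PV|=73/32
final tree: (((C:83/16,((I:-37/12,R:49/12):221/24,(L:-23/4,Q:27/4):181/24):35/16):21/16,E:-41/16):73/32,(P:39/8,V:9/8):73/32)
total length: 567/16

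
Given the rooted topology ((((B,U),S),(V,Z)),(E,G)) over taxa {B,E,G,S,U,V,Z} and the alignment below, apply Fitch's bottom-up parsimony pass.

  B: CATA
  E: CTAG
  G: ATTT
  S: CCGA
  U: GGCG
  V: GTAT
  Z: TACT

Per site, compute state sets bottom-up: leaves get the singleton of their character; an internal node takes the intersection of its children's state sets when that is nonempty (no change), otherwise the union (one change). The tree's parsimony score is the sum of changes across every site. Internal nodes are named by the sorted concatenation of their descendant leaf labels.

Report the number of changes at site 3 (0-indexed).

BU@0: {C} ∪ {G} = {C,G} (union, +1)
BSU@0: {C,G} ∩ {C} = {C} (intersection, +0)
VZ@0: {G} ∪ {T} = {G,T} (union, +1)
BSUVZ@0: {C} ∪ {G,T} = {C,G,T} (union, +1)
EG@0: {C} ∪ {A} = {A,C} (union, +1)
BEGSUVZ@0: {C,G,T} ∩ {A,C} = {C} (intersection, +0)
BU@1: {A} ∪ {G} = {A,G} (union, +1)
BSU@1: {A,G} ∪ {C} = {A,C,G} (union, +1)
VZ@1: {T} ∪ {A} = {A,T} (union, +1)
BSUVZ@1: {A,C,G} ∩ {A,T} = {A} (intersection, +0)
EG@1: {T} ∩ {T} = {T} (intersection, +0)
BEGSUVZ@1: {A} ∪ {T} = {A,T} (union, +1)
BU@2: {T} ∪ {C} = {C,T} (union, +1)
BSU@2: {C,T} ∪ {G} = {C,G,T} (union, +1)
VZ@2: {A} ∪ {C} = {A,C} (union, +1)
BSUVZ@2: {C,G,T} ∩ {A,C} = {C} (intersection, +0)
EG@2: {A} ∪ {T} = {A,T} (union, +1)
BEGSUVZ@2: {C} ∪ {A,T} = {A,C,T} (union, +1)
BU@3: {A} ∪ {G} = {A,G} (union, +1)
BSU@3: {A,G} ∩ {A} = {A} (intersection, +0)
VZ@3: {T} ∩ {T} = {T} (intersection, +0)
BSUVZ@3: {A} ∪ {T} = {A,T} (union, +1)
EG@3: {G} ∪ {T} = {G,T} (union, +1)
BEGSUVZ@3: {A,T} ∩ {G,T} = {T} (intersection, +0)
per-site changes: [4, 4, 5, 3]; total = 16

3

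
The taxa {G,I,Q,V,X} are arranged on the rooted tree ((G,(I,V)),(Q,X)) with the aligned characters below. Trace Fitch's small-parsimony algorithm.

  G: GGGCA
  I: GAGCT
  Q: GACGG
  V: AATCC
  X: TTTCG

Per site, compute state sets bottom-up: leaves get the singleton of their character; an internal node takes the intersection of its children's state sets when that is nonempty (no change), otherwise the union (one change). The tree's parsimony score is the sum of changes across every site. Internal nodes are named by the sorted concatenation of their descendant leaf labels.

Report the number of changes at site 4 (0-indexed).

site 0, node IV: I={G} ∪ V={A} → {A,G} (+1)
site 0, node GIV: G={G} ∩ IV={A,G} → {G} (+0)
site 0, node QX: Q={G} ∪ X={T} → {G,T} (+1)
site 0, node GIQVX: GIV={G} ∩ QX={G,T} → {G} (+0)
site 1, node IV: I={A} ∩ V={A} → {A} (+0)
site 1, node GIV: G={G} ∪ IV={A} → {A,G} (+1)
site 1, node QX: Q={A} ∪ X={T} → {A,T} (+1)
site 1, node GIQVX: GIV={A,G} ∩ QX={A,T} → {A} (+0)
site 2, node IV: I={G} ∪ V={T} → {G,T} (+1)
site 2, node GIV: G={G} ∩ IV={G,T} → {G} (+0)
site 2, node QX: Q={C} ∪ X={T} → {C,T} (+1)
site 2, node GIQVX: GIV={G} ∪ QX={C,T} → {C,G,T} (+1)
site 3, node IV: I={C} ∩ V={C} → {C} (+0)
site 3, node GIV: G={C} ∩ IV={C} → {C} (+0)
site 3, node QX: Q={G} ∪ X={C} → {C,G} (+1)
site 3, node GIQVX: GIV={C} ∩ QX={C,G} → {C} (+0)
site 4, node IV: I={T} ∪ V={C} → {C,T} (+1)
site 4, node GIV: G={A} ∪ IV={C,T} → {A,C,T} (+1)
site 4, node QX: Q={G} ∩ X={G} → {G} (+0)
site 4, node GIQVX: GIV={A,C,T} ∪ QX={G} → {A,C,G,T} (+1)
per-site changes: [2, 2, 3, 1, 3]; total = 11

3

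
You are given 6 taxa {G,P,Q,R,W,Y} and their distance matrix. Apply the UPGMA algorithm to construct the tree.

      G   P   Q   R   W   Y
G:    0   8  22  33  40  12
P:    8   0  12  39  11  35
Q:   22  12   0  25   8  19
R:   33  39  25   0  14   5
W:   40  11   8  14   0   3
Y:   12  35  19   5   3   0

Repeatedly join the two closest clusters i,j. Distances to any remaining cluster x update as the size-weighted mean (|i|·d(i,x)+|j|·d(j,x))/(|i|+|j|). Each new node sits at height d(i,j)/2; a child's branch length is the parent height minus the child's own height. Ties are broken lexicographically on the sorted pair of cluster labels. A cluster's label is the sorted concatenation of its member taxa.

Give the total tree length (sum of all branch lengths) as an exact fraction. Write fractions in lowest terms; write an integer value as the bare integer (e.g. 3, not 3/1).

step 1: merge (W,Y) at d=3; branch lengths W→3/2, Y→3/2; new cluster WY
  updated: d(G,WY)=26, d(P,WY)=23, d(Q,WY)=27/2, d(R,WY)=19/2
step 2: merge (G,P) at d=8; branch lengths G→4, P→4; new cluster GP
  updated: d(GP,Q)=17, d(GP,R)=36, d(GP,WY)=49/2
step 3: merge (R,WY) at d=19/2; branch lengths R→19/4, WY→13/4; new cluster RWY
  updated: d(GP,RWY)=85/3, d(Q,RWY)=52/3
step 4: merge (GP,Q) at d=17; branch lengths GP→9/2, Q→17/2; new cluster GPQ
  updated: d(GPQ,RWY)=74/3
step 5: merge (GPQ,RWY) at d=74/3; branch lengths GPQ→23/6, RWY→91/12; new cluster GPQRWY
final tree: (((G:4,P:4):9/2,Q:17/2):23/6,(R:19/4,(W:3/2,Y:3/2):13/4):91/12)
total length: 521/12

521/12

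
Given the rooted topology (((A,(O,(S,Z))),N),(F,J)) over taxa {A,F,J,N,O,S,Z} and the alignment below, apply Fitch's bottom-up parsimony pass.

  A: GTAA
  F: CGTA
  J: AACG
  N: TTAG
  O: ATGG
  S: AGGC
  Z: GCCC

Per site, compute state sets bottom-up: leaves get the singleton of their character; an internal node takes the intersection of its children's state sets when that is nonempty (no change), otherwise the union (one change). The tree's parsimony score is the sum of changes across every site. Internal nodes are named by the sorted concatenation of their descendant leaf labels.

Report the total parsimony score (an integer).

site 0, node SZ: S={A} ∪ Z={G} → {A,G} (+1)
site 0, node OSZ: O={A} ∩ SZ={A,G} → {A} (+0)
site 0, node AOSZ: A={G} ∪ OSZ={A} → {A,G} (+1)
site 0, node ANOSZ: AOSZ={A,G} ∪ N={T} → {A,G,T} (+1)
site 0, node FJ: F={C} ∪ J={A} → {A,C} (+1)
site 0, node AFJNOSZ: ANOSZ={A,G,T} ∩ FJ={A,C} → {A} (+0)
site 1, node SZ: S={G} ∪ Z={C} → {C,G} (+1)
site 1, node OSZ: O={T} ∪ SZ={C,G} → {C,G,T} (+1)
site 1, node AOSZ: A={T} ∩ OSZ={C,G,T} → {T} (+0)
site 1, node ANOSZ: AOSZ={T} ∩ N={T} → {T} (+0)
site 1, node FJ: F={G} ∪ J={A} → {A,G} (+1)
site 1, node AFJNOSZ: ANOSZ={T} ∪ FJ={A,G} → {A,G,T} (+1)
site 2, node SZ: S={G} ∪ Z={C} → {C,G} (+1)
site 2, node OSZ: O={G} ∩ SZ={C,G} → {G} (+0)
site 2, node AOSZ: A={A} ∪ OSZ={G} → {A,G} (+1)
site 2, node ANOSZ: AOSZ={A,G} ∩ N={A} → {A} (+0)
site 2, node FJ: F={T} ∪ J={C} → {C,T} (+1)
site 2, node AFJNOSZ: ANOSZ={A} ∪ FJ={C,T} → {A,C,T} (+1)
site 3, node SZ: S={C} ∩ Z={C} → {C} (+0)
site 3, node OSZ: O={G} ∪ SZ={C} → {C,G} (+1)
site 3, node AOSZ: A={A} ∪ OSZ={C,G} → {A,C,G} (+1)
site 3, node ANOSZ: AOSZ={A,C,G} ∩ N={G} → {G} (+0)
site 3, node FJ: F={A} ∪ J={G} → {A,G} (+1)
site 3, node AFJNOSZ: ANOSZ={G} ∩ FJ={A,G} → {G} (+0)
per-site changes: [4, 4, 4, 3]; total = 15

15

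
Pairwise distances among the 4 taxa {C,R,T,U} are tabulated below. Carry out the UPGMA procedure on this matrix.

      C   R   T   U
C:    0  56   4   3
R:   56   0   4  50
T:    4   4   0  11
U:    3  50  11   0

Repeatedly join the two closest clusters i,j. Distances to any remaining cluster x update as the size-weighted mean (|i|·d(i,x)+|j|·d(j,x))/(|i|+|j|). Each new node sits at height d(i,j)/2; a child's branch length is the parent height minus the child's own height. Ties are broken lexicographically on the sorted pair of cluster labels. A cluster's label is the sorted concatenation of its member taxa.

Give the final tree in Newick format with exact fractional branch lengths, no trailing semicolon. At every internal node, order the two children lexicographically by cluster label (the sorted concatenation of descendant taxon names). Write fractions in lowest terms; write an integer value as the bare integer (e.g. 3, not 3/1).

iteration 1: select C,U (d=3); attach at lengths (3/2, 3/2); label the merged cluster CU
  updated: d(CU,R)=53, d(CU,T)=15/2
iteration 2: select R,T (d=4); attach at lengths (2, 2); label the merged cluster RT
  updated: d(CU,RT)=121/4
iteration 3: select CU,RT (d=121/4); attach at lengths (109/8, 105/8); label the merged cluster CRTU
final tree: ((C:3/2,U:3/2):109/8,(R:2,T:2):105/8)
total length: 135/4

((C:3/2,U:3/2):109/8,(R:2,T:2):105/8)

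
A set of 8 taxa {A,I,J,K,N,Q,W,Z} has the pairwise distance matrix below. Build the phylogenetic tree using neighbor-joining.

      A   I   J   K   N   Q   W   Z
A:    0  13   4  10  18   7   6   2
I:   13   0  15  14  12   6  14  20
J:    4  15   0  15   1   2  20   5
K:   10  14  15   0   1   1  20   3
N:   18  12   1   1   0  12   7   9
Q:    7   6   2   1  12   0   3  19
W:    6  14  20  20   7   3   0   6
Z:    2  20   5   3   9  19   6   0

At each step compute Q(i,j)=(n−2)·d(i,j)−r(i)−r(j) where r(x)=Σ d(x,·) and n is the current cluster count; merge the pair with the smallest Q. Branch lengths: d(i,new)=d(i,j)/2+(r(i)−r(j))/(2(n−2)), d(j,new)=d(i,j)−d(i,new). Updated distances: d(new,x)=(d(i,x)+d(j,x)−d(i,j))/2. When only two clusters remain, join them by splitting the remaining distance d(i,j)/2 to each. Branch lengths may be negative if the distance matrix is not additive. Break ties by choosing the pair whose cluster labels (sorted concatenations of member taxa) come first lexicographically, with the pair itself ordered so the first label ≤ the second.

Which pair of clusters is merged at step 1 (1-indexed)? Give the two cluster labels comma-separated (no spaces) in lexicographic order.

K,N

step 1: merge (K,N) at d=1, Q=-118; branch lengths K→5/6, N→1/6; new cluster KN
  updated: d(A,KN)=27/2, d(I,KN)=25/2, d(J,KN)=15/2, d(KN,Q)=6, d(KN,W)=13, d(KN,Z)=11/2
step 2: merge (I,Q) at d=6, Q=-187/2; branch lengths I→27/4, Q→-3/4; new cluster IQ
  updated: d(A,IQ)=7, d(IQ,J)=11/2, d(IQ,KN)=25/4, d(IQ,W)=11/2, d(IQ,Z)=33/2
step 3: merge (IQ,W) at d=11/2, Q=-277/4; branch lengths IQ→49/32, W→127/32; new cluster IQW
  updated: d(A,IQW)=15/4, d(IQW,J)=10, d(IQW,KN)=55/8, d(IQW,Z)=17/2
step 4: merge (IQW,KN) at d=55/8, Q=-335/8; branch lengths IQW→131/48, KN→199/48; new cluster IKNQW
  updated: d(A,IKNQW)=83/16, d(IKNQW,J)=85/16, d(IKNQW,Z)=57/16
step 5: merge (A,Z) at d=2, Q=-71/4; branch lengths A→37/32, Z→27/32; new cluster AZ
  updated: d(AZ,IKNQW)=27/8, d(AZ,J)=7/2
step 6: merge (AZ,IKNQW) at d=27/8, Q=-195/16; branch lengths AZ→25/32, IKNQW→83/32; new cluster AIKNQWZ
  updated: d(AIKNQWZ,J)=87/32
step 7: merge (AIKNQWZ,J) at d=87/32; branch lengths AIKNQWZ→87/64, J→87/64; new cluster AIJKNQWZ
final tree: (((A:37/32,Z:27/32):25/32,(((I:27/4,Q:-3/4):49/32,W:127/32):131/48,(K:5/6,N:1/6):199/48):83/32):87/64,J:87/64)
total length: 879/32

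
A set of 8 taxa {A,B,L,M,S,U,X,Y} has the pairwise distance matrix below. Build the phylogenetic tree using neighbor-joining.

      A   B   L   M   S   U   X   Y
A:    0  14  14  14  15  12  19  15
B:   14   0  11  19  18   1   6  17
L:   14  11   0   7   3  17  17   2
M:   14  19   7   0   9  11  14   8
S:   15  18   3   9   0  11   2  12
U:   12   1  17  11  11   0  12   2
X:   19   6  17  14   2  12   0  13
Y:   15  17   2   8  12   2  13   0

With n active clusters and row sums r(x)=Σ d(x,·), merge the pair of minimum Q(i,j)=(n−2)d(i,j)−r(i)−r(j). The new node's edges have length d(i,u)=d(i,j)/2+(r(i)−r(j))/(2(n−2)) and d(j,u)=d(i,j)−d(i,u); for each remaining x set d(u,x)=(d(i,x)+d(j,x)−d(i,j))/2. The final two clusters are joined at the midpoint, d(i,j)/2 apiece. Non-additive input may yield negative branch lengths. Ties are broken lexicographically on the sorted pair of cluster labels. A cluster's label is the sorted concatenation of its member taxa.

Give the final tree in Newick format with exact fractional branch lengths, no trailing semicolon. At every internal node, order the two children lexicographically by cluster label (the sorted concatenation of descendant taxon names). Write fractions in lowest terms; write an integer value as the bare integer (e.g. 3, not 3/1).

((((A:23/3,(B:13/6,U:-7/6):29/6):61/32,(S:-17/20,X:57/20):159/32):53/32,(L:1,Y:1):75/32):133/64,M:133/64)

step 1: merge (B,U) at d=1, Q=-146; branch lengths B→13/6, U→-7/6; new cluster BU
  updated: d(A,BU)=25/2, d(BU,L)=27/2, d(BU,M)=29/2, d(BU,S)=14, d(BU,X)=17/2, d(BU,Y)=9
step 2: merge (S,X) at d=2, Q=-237/2; branch lengths S→-17/20, X→57/20; new cluster SX
  updated: d(A,SX)=16, d(BU,SX)=41/4, d(L,SX)=9, d(M,SX)=21/2, d(SX,Y)=23/2
step 3: merge (L,Y) at d=2, Q=-83; branch lengths L→1, Y→1; new cluster LY
  updated: d(A,LY)=27/2, d(BU,LY)=41/4, d(LY,M)=13/2, d(LY,SX)=37/4
step 4: merge (A,BU) at d=25/2, Q=-66; branch lengths A→23/3, BU→29/6; new cluster ABU
  updated: d(ABU,LY)=45/8, d(ABU,M)=8, d(ABU,SX)=55/8
step 5: merge (ABU,SX) at d=55/8, Q=-267/8; branch lengths ABU→61/32, SX→159/32; new cluster ABSUX
  updated: d(ABSUX,LY)=4, d(ABSUX,M)=93/16
step 6: merge (ABSUX,LY) at d=4, Q=-261/16; branch lengths ABSUX→53/32, LY→75/32; new cluster ABLSUXY
  updated: d(ABLSUXY,M)=133/32
step 7: merge (ABLSUXY,M) at d=133/32; branch lengths ABLSUXY→133/64, M→133/64; new cluster ABLMSUXY
final tree: ((((A:23/3,(B:13/6,U:-7/6):29/6):61/32,(S:-17/20,X:57/20):159/32):53/32,(L:1,Y:1):75/32):133/64,M:133/64)
total length: 1041/32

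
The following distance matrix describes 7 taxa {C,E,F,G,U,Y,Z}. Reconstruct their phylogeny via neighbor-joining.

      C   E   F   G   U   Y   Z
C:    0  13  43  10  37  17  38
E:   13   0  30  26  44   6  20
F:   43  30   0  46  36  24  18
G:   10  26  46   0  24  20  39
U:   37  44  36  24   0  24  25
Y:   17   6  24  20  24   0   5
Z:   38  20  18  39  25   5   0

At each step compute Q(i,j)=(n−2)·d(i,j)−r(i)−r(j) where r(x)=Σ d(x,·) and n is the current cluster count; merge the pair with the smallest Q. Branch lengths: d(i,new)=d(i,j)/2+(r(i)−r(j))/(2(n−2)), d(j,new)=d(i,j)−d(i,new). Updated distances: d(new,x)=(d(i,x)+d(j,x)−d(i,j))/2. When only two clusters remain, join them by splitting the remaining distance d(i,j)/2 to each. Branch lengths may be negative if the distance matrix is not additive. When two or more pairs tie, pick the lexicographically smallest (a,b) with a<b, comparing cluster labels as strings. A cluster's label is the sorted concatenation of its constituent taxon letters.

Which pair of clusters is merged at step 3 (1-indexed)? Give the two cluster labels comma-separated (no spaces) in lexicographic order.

1. join C+G (d=10, Q=-273) ⇒ CG; edges |C|=43/10, |G|=57/10
  updated: d(CG,E)=29/2, d(CG,F)=79/2, d(CG,U)=51/2, d(CG,Y)=27/2, d(CG,Z)=67/2
2. join CG+E (d=29/2, Q=-183) ⇒ CEG; edges |CG|=35/4, |E|=23/4
  updated: d(CEG,F)=55/2, d(CEG,U)=55/2, d(CEG,Y)=5/2, d(CEG,Z)=39/2
3. join CEG+Y (d=5/2, Q=-125) ⇒ CEGY; edges |CEG|=29/6, |Y|=-7/3
  updated: d(CEGY,F)=49/2, d(CEGY,U)=49/2, d(CEGY,Z)=11
4. join CEGY+U (d=49/2, Q=-193/2) ⇒ CEGUY; edges |CEGY|=47/8, |U|=149/8
  updated: d(CEGUY,F)=18, d(CEGUY,Z)=23/4
5. join CEGUY+F (d=18, Q=-167/4) ⇒ CEFGUY; edges |CEGUY|=23/8, |F|=121/8
  updated: d(CEFGUY,Z)=23/8
6. join CEFGUY+Z (d=23/8) ⇒ CEFGUYZ; edges |CEFGUY|=23/16, |Z|=23/16
final tree: ((((((C:43/10,G:57/10):35/4,E:23/4):29/6,Y:-7/3):47/8,U:149/8):23/8,F:121/8):23/16,Z:23/16)
total length: 579/8

CEG,Y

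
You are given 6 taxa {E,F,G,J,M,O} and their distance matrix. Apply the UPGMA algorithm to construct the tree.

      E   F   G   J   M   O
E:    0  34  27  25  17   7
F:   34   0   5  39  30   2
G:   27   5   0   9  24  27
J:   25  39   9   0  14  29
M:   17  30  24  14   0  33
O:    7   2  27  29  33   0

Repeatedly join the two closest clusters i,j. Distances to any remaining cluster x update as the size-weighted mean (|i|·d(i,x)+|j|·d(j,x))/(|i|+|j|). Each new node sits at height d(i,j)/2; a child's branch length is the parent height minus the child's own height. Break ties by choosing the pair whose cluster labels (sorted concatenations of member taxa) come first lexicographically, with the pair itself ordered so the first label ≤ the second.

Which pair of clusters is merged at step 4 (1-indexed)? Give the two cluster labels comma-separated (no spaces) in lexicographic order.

step 1: merge (F,O) at d=2; branch lengths F→1, O→1; new cluster FO
  updated: d(E,FO)=41/2, d(FO,G)=16, d(FO,J)=34, d(FO,M)=63/2
step 2: merge (G,J) at d=9; branch lengths G→9/2, J→9/2; new cluster GJ
  updated: d(E,GJ)=26, d(FO,GJ)=25, d(GJ,M)=19
step 3: merge (E,M) at d=17; branch lengths E→17/2, M→17/2; new cluster EM
  updated: d(EM,FO)=26, d(EM,GJ)=45/2
step 4: merge (EM,GJ) at d=45/2; branch lengths EM→11/4, GJ→27/4; new cluster EGJM
  updated: d(EGJM,FO)=51/2
step 5: merge (EGJM,FO) at d=51/2; branch lengths EGJM→3/2, FO→47/4; new cluster EFGJMO
final tree: (((E:17/2,M:17/2):11/4,(G:9/2,J:9/2):27/4):3/2,(F:1,O:1):47/4)
total length: 203/4

EM,GJ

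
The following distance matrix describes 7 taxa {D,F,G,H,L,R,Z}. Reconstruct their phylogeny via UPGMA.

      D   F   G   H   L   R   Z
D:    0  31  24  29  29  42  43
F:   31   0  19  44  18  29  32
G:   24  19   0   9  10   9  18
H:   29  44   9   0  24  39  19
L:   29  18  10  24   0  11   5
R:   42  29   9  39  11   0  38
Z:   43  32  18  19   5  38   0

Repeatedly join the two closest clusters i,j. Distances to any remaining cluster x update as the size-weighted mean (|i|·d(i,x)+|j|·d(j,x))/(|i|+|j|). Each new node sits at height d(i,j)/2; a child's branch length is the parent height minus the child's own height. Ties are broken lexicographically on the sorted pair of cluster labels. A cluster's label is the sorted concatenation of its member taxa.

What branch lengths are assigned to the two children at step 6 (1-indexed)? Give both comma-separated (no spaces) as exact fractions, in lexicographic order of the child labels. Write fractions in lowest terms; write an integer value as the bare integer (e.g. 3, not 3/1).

iteration 1: select L,Z (d=5); attach at lengths (5/2, 5/2); label the merged cluster LZ
  updated: d(D,LZ)=36, d(F,LZ)=25, d(G,LZ)=14, d(H,LZ)=43/2, d(LZ,R)=49/2
iteration 2: select G,H (d=9); attach at lengths (9/2, 9/2); label the merged cluster GH
  updated: d(D,GH)=53/2, d(F,GH)=63/2, d(GH,LZ)=71/4, d(GH,R)=24
iteration 3: select GH,LZ (d=71/4); attach at lengths (35/8, 51/8); label the merged cluster GHLZ
  updated: d(D,GHLZ)=125/4, d(F,GHLZ)=113/4, d(GHLZ,R)=97/4
iteration 4: select GHLZ,R (d=97/4); attach at lengths (13/4, 97/8); label the merged cluster GHLRZ
  updated: d(D,GHLRZ)=167/5, d(F,GHLRZ)=142/5
iteration 5: select F,GHLRZ (d=142/5); attach at lengths (71/5, 83/40); label the merged cluster FGHLRZ
  updated: d(D,FGHLRZ)=33
iteration 6: select D,FGHLRZ (d=33); attach at lengths (33/2, 23/10); label the merged cluster DFGHLRZ
final tree: (D:33/2,(F:71/5,(((G:9/2,H:9/2):35/8,(L:5/2,Z:5/2):51/8):13/4,R:97/8):83/40):23/10)
total length: 376/5

33/2,23/10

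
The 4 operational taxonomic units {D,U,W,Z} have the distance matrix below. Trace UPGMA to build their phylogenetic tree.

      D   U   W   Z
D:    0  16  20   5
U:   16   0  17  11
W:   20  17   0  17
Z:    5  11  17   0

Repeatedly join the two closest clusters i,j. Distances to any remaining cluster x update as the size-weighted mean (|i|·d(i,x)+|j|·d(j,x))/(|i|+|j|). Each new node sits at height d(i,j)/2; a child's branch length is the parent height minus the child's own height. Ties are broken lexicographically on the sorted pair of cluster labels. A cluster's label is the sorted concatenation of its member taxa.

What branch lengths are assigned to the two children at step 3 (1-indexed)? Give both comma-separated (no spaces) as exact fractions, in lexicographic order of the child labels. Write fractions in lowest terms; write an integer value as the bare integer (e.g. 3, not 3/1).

9/4,9

step 1: merge (D,Z) at d=5; branch lengths D→5/2, Z→5/2; new cluster DZ
  updated: d(DZ,U)=27/2, d(DZ,W)=37/2
step 2: merge (DZ,U) at d=27/2; branch lengths DZ→17/4, U→27/4; new cluster DUZ
  updated: d(DUZ,W)=18
step 3: merge (DUZ,W) at d=18; branch lengths DUZ→9/4, W→9; new cluster DUWZ
final tree: (((D:5/2,Z:5/2):17/4,U:27/4):9/4,W:9)
total length: 109/4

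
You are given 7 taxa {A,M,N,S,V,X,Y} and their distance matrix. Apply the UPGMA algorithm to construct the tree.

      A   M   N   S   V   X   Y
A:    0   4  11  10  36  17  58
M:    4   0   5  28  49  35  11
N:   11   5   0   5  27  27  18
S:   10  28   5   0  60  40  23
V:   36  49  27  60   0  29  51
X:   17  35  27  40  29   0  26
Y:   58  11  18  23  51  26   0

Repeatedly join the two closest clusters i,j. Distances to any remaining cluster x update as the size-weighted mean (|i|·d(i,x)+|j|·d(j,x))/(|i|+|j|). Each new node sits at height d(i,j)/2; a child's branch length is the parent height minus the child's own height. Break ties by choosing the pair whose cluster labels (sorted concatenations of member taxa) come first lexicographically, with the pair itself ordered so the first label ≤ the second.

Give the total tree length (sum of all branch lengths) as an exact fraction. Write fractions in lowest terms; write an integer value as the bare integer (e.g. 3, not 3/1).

1289/16

step 1: merge (A,M) at d=4; branch lengths A→2, M→2; new cluster AM
  updated: d(AM,N)=8, d(AM,S)=19, d(AM,V)=85/2, d(AM,X)=26, d(AM,Y)=69/2
step 2: merge (N,S) at d=5; branch lengths N→5/2, S→5/2; new cluster NS
  updated: d(AM,NS)=27/2, d(NS,V)=87/2, d(NS,X)=67/2, d(NS,Y)=41/2
step 3: merge (AM,NS) at d=27/2; branch lengths AM→19/4, NS→17/4; new cluster AMNS
  updated: d(AMNS,V)=43, d(AMNS,X)=119/4, d(AMNS,Y)=55/2
step 4: merge (X,Y) at d=26; branch lengths X→13, Y→13; new cluster XY
  updated: d(AMNS,XY)=229/8, d(V,XY)=40
step 5: merge (AMNS,XY) at d=229/8; branch lengths AMNS→121/16, XY→21/16; new cluster AMNSXY
  updated: d(AMNSXY,V)=42
step 6: merge (AMNSXY,V) at d=42; branch lengths AMNSXY→107/16, V→21; new cluster AMNSVXY
final tree: ((((A:2,M:2):19/4,(N:5/2,S:5/2):17/4):121/16,(X:13,Y:13):21/16):107/16,V:21)
total length: 1289/16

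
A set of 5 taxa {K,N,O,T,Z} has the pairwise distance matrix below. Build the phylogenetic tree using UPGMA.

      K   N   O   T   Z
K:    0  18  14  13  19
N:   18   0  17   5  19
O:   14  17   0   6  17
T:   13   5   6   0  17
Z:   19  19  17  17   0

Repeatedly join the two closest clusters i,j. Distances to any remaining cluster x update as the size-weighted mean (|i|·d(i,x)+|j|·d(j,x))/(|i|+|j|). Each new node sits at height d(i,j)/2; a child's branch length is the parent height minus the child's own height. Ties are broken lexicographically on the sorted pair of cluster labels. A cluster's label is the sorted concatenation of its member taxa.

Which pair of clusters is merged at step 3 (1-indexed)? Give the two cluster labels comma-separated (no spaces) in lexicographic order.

K,NOT

iteration 1: select N,T (d=5); attach at lengths (5/2, 5/2); label the merged cluster NT
  updated: d(K,NT)=31/2, d(NT,O)=23/2, d(NT,Z)=18
iteration 2: select NT,O (d=23/2); attach at lengths (13/4, 23/4); label the merged cluster NOT
  updated: d(K,NOT)=15, d(NOT,Z)=53/3
iteration 3: select K,NOT (d=15); attach at lengths (15/2, 7/4); label the merged cluster KNOT
  updated: d(KNOT,Z)=18
iteration 4: select KNOT,Z (d=18); attach at lengths (3/2, 9); label the merged cluster KNOTZ
final tree: ((K:15/2,((N:5/2,T:5/2):13/4,O:23/4):7/4):3/2,Z:9)
total length: 135/4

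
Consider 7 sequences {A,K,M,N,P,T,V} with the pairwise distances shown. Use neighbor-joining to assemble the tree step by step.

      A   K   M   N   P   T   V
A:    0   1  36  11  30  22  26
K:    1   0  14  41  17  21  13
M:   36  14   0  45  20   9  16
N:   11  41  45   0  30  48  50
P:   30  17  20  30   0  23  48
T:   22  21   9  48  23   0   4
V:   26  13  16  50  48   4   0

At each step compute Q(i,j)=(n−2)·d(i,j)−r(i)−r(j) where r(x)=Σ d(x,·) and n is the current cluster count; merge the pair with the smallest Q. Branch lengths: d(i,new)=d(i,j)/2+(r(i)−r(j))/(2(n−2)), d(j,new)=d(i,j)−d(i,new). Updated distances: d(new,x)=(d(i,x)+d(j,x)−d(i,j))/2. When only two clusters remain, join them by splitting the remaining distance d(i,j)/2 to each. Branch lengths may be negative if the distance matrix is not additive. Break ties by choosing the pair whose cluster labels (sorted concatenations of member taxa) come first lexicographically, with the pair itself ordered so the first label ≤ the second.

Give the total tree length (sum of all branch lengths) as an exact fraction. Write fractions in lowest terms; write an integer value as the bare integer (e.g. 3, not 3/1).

step 1: merge (A,N) at d=11, Q=-296; branch lengths A→-22/5, N→77/5; new cluster AN
  updated: d(AN,K)=31/2, d(AN,M)=35, d(AN,P)=49/2, d(AN,T)=59/2, d(AN,V)=65/2
step 2: merge (T,V) at d=4, Q=-184; branch lengths T→-11/8, V→43/8; new cluster TV
  updated: d(AN,TV)=29, d(K,TV)=15, d(M,TV)=21/2, d(P,TV)=67/2
step 3: merge (M,TV) at d=21/2, Q=-136; branch lengths M→23/6, TV→20/3; new cluster MTV
  updated: d(AN,MTV)=107/4, d(K,MTV)=37/4, d(MTV,P)=43/2
step 4: merge (AN,P) at d=49/2, Q=-323/4; branch lengths AN→211/16, P→181/16; new cluster ANP
  updated: d(ANP,K)=4, d(ANP,MTV)=95/8
step 5: merge (ANP,K) at d=4, Q=-201/8; branch lengths ANP→53/16, K→11/16; new cluster AKNP
  updated: d(AKNP,MTV)=137/16
step 6: merge (AKNP,MTV) at d=137/16; branch lengths AKNP→137/32, MTV→137/32; new cluster AKMNPTV
final tree: ((((A:-22/5,N:77/5):211/16,P:181/16):53/16,K:11/16):137/32,(M:23/6,(T:-11/8,V:43/8):20/3):137/32)
total length: 1001/16

1001/16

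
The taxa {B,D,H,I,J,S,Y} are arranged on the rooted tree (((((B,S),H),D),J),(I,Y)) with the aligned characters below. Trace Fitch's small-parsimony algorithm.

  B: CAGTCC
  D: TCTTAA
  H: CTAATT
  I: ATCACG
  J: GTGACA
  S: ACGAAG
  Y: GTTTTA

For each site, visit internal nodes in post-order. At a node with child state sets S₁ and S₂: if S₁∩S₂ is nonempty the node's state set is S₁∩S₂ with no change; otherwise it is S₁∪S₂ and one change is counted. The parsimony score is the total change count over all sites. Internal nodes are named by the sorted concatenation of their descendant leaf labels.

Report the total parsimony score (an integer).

site 0, node BS: B={C} ∪ S={A} → {A,C} (+1)
site 0, node BHS: BS={A,C} ∩ H={C} → {C} (+0)
site 0, node BDHS: BHS={C} ∪ D={T} → {C,T} (+1)
site 0, node BDHJS: BDHS={C,T} ∪ J={G} → {C,G,T} (+1)
site 0, node IY: I={A} ∪ Y={G} → {A,G} (+1)
site 0, node BDHIJSY: BDHJS={C,G,T} ∩ IY={A,G} → {G} (+0)
site 1, node BS: B={A} ∪ S={C} → {A,C} (+1)
site 1, node BHS: BS={A,C} ∪ H={T} → {A,C,T} (+1)
site 1, node BDHS: BHS={A,C,T} ∩ D={C} → {C} (+0)
site 1, node BDHJS: BDHS={C} ∪ J={T} → {C,T} (+1)
site 1, node IY: I={T} ∩ Y={T} → {T} (+0)
site 1, node BDHIJSY: BDHJS={C,T} ∩ IY={T} → {T} (+0)
site 2, node BS: B={G} ∩ S={G} → {G} (+0)
site 2, node BHS: BS={G} ∪ H={A} → {A,G} (+1)
site 2, node BDHS: BHS={A,G} ∪ D={T} → {A,G,T} (+1)
site 2, node BDHJS: BDHS={A,G,T} ∩ J={G} → {G} (+0)
site 2, node IY: I={C} ∪ Y={T} → {C,T} (+1)
site 2, node BDHIJSY: BDHJS={G} ∪ IY={C,T} → {C,G,T} (+1)
site 3, node BS: B={T} ∪ S={A} → {A,T} (+1)
site 3, node BHS: BS={A,T} ∩ H={A} → {A} (+0)
site 3, node BDHS: BHS={A} ∪ D={T} → {A,T} (+1)
site 3, node BDHJS: BDHS={A,T} ∩ J={A} → {A} (+0)
site 3, node IY: I={A} ∪ Y={T} → {A,T} (+1)
site 3, node BDHIJSY: BDHJS={A} ∩ IY={A,T} → {A} (+0)
site 4, node BS: B={C} ∪ S={A} → {A,C} (+1)
site 4, node BHS: BS={A,C} ∪ H={T} → {A,C,T} (+1)
site 4, node BDHS: BHS={A,C,T} ∩ D={A} → {A} (+0)
site 4, node BDHJS: BDHS={A} ∪ J={C} → {A,C} (+1)
site 4, node IY: I={C} ∪ Y={T} → {C,T} (+1)
site 4, node BDHIJSY: BDHJS={A,C} ∩ IY={C,T} → {C} (+0)
site 5, node BS: B={C} ∪ S={G} → {C,G} (+1)
site 5, node BHS: BS={C,G} ∪ H={T} → {C,G,T} (+1)
site 5, node BDHS: BHS={C,G,T} ∪ D={A} → {A,C,G,T} (+1)
site 5, node BDHJS: BDHS={A,C,G,T} ∩ J={A} → {A} (+0)
site 5, node IY: I={G} ∪ Y={A} → {A,G} (+1)
site 5, node BDHIJSY: BDHJS={A} ∩ IY={A,G} → {A} (+0)
per-site changes: [4, 3, 4, 3, 4, 4]; total = 22

22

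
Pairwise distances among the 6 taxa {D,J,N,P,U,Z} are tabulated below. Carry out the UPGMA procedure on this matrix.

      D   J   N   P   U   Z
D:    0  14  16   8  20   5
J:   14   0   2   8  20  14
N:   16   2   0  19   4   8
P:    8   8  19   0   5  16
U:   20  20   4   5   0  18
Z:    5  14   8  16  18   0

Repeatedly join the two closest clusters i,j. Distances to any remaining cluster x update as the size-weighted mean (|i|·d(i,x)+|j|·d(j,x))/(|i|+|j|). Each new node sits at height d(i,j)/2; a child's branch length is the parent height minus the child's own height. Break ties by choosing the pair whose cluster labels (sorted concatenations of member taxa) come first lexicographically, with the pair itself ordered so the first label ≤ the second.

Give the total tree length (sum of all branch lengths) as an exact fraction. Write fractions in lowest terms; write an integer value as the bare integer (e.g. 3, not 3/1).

213/8

1. join J+N (d=2) ⇒ JN; edges |J|=1, |N|=1
  updated: d(D,JN)=15, d(JN,P)=27/2, d(JN,U)=12, d(JN,Z)=11
2. join D+Z (d=5) ⇒ DZ; edges |D|=5/2, |Z|=5/2
  updated: d(DZ,JN)=13, d(DZ,P)=12, d(DZ,U)=19
3. join P+U (d=5) ⇒ PU; edges |P|=5/2, |U|=5/2
  updated: d(DZ,PU)=31/2, d(JN,PU)=51/4
4. join JN+PU (d=51/4) ⇒ JNPU; edges |JN|=43/8, |PU|=31/8
  updated: d(DZ,JNPU)=57/4
5. join DZ+JNPU (d=57/4) ⇒ DJNPUZ; edges |DZ|=37/8, |JNPU|=3/4
final tree: ((D:5/2,Z:5/2):37/8,((J:1,N:1):43/8,(P:5/2,U:5/2):31/8):3/4)
total length: 213/8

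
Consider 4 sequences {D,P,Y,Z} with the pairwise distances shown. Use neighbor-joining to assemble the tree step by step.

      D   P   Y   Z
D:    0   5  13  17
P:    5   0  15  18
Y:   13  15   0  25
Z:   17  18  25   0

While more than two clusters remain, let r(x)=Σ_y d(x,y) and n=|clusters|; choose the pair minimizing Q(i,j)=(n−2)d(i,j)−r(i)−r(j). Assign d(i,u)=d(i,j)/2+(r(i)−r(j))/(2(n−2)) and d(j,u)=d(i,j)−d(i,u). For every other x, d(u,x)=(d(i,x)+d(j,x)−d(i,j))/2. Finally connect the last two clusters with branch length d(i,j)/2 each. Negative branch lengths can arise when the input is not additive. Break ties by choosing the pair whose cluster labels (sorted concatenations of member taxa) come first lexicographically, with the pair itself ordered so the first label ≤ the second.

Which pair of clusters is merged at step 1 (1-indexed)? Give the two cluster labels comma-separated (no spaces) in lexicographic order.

1. join D+P (d=5, Q=-63) ⇒ DP; edges |D|=7/4, |P|=13/4
  updated: d(DP,Y)=23/2, d(DP,Z)=15
2. join DP+Y (d=23/2, Q=-103/2) ⇒ DPY; edges |DP|=3/4, |Y|=43/4
  updated: d(DPY,Z)=57/4
3. join DPY+Z (d=57/4) ⇒ DPYZ; edges |DPY|=57/8, |Z|=57/8
final tree: (((D:7/4,P:13/4):3/4,Y:43/4):57/8,Z:57/8)
total length: 123/4

D,P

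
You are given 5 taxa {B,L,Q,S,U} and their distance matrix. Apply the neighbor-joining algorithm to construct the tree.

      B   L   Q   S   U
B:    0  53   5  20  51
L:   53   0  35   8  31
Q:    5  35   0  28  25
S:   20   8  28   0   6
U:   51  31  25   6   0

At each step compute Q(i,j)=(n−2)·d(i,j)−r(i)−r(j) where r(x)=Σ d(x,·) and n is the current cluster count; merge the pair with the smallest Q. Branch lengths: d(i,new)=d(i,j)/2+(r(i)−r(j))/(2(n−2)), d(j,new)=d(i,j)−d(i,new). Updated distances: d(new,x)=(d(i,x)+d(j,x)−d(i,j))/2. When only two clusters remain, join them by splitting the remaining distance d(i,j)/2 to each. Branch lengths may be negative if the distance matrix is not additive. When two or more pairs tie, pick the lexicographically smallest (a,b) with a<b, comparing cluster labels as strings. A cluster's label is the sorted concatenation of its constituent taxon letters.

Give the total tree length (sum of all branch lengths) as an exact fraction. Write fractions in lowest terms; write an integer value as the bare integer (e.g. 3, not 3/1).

207/4

step 1: merge (B,Q) at d=5, Q=-207; branch lengths B→17/2, Q→-7/2; new cluster BQ
  updated: d(BQ,L)=83/2, d(BQ,S)=43/2, d(BQ,U)=71/2
step 2: merge (BQ,U) at d=71/2, Q=-100; branch lengths BQ→97/4, U→45/4; new cluster BQU
  updated: d(BQU,L)=37/2, d(BQU,S)=-4
step 3: merge (BQU,L) at d=37/2, Q=-45/2; branch lengths BQU→13/4, L→61/4; new cluster BLQU
  updated: d(BLQU,S)=-29/4
step 4: merge (BLQU,S) at d=-29/4; branch lengths BLQU→-29/8, S→-29/8; new cluster BLQSU
final tree: ((((B:17/2,Q:-7/2):97/4,U:45/4):13/4,L:61/4):-29/8,S:-29/8)
total length: 207/4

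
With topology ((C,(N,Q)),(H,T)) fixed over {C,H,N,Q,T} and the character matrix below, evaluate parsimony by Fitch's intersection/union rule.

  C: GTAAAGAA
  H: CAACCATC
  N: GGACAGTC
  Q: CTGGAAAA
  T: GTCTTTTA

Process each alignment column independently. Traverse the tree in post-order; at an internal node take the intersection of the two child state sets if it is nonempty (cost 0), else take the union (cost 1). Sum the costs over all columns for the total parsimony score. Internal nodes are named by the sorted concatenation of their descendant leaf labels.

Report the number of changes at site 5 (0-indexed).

[col 0] NQ: children N:{G}, Q:{C} ∪→ {C,G}; cost 1
[col 0] CNQ: children C:{G}, NQ:{C,G} ∩→ {G}; cost 0
[col 0] HT: children H:{C}, T:{G} ∪→ {C,G}; cost 1
[col 0] CHNQT: children CNQ:{G}, HT:{C,G} ∩→ {G}; cost 0
[col 1] NQ: children N:{G}, Q:{T} ∪→ {G,T}; cost 1
[col 1] CNQ: children C:{T}, NQ:{G,T} ∩→ {T}; cost 0
[col 1] HT: children H:{A}, T:{T} ∪→ {A,T}; cost 1
[col 1] CHNQT: children CNQ:{T}, HT:{A,T} ∩→ {T}; cost 0
[col 2] NQ: children N:{A}, Q:{G} ∪→ {A,G}; cost 1
[col 2] CNQ: children C:{A}, NQ:{A,G} ∩→ {A}; cost 0
[col 2] HT: children H:{A}, T:{C} ∪→ {A,C}; cost 1
[col 2] CHNQT: children CNQ:{A}, HT:{A,C} ∩→ {A}; cost 0
[col 3] NQ: children N:{C}, Q:{G} ∪→ {C,G}; cost 1
[col 3] CNQ: children C:{A}, NQ:{C,G} ∪→ {A,C,G}; cost 1
[col 3] HT: children H:{C}, T:{T} ∪→ {C,T}; cost 1
[col 3] CHNQT: children CNQ:{A,C,G}, HT:{C,T} ∩→ {C}; cost 0
[col 4] NQ: children N:{A}, Q:{A} ∩→ {A}; cost 0
[col 4] CNQ: children C:{A}, NQ:{A} ∩→ {A}; cost 0
[col 4] HT: children H:{C}, T:{T} ∪→ {C,T}; cost 1
[col 4] CHNQT: children CNQ:{A}, HT:{C,T} ∪→ {A,C,T}; cost 1
[col 5] NQ: children N:{G}, Q:{A} ∪→ {A,G}; cost 1
[col 5] CNQ: children C:{G}, NQ:{A,G} ∩→ {G}; cost 0
[col 5] HT: children H:{A}, T:{T} ∪→ {A,T}; cost 1
[col 5] CHNQT: children CNQ:{G}, HT:{A,T} ∪→ {A,G,T}; cost 1
[col 6] NQ: children N:{T}, Q:{A} ∪→ {A,T}; cost 1
[col 6] CNQ: children C:{A}, NQ:{A,T} ∩→ {A}; cost 0
[col 6] HT: children H:{T}, T:{T} ∩→ {T}; cost 0
[col 6] CHNQT: children CNQ:{A}, HT:{T} ∪→ {A,T}; cost 1
[col 7] NQ: children N:{C}, Q:{A} ∪→ {A,C}; cost 1
[col 7] CNQ: children C:{A}, NQ:{A,C} ∩→ {A}; cost 0
[col 7] HT: children H:{C}, T:{A} ∪→ {A,C}; cost 1
[col 7] CHNQT: children CNQ:{A}, HT:{A,C} ∩→ {A}; cost 0
per-site changes: [2, 2, 2, 3, 2, 3, 2, 2]; total = 18

3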